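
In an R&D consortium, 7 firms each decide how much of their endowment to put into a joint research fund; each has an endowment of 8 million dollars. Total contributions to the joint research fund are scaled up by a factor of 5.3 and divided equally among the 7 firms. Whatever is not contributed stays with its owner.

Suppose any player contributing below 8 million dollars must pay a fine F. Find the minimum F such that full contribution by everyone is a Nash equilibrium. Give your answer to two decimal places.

1.94 million dollars

Given the others contribute fully, the best deviation is to contribute 0 (any partial contribution still incurs the fine and gives up units whose private return 0.7571 is below 1).
Deviating from 8 to 0 saves 8 million dollars but forfeits the deviator's share of the drop in the joint research fund: 5.3/7 × 8 = 6.06.
So the deviation gain is 8 − 6.06 = 1.94, and the fine must be at least 1.94 million dollars to wipe it out.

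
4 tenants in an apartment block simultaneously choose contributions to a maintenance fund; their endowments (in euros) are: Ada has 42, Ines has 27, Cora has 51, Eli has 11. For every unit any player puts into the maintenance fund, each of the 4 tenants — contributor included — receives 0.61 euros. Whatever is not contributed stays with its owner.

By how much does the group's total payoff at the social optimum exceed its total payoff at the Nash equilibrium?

188.64 euros

The private return per contributed unit is 0.61 < 1 for everyone, so the Nash equilibrium is zero contribution and the group total is Σ E_j = 42 + 27 + 51 + 11 = 131.
Each contributed unit returns 2.440 to the group, so the social optimum is full contribution by everyone: group total = 2.440 × 131 = 319.64.
Efficiency loss = (2.440 − 1) × 131 = 188.64.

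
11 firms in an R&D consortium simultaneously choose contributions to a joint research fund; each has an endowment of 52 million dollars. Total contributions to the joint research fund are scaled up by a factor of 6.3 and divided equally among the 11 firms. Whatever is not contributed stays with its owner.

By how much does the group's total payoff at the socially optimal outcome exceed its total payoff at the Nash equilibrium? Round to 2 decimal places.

Each contributed unit returns 6.3/11 = 0.5727 to its contributor — below 1 — so contributing 0 is dominant for every player. At the Nash equilibrium everyone keeps their 52, and the group total is 11 × 52 = 572.
Each contributed unit returns 6.300 to the group as a whole (0.5727 to each of 11 players), which exceeds 1, so the social optimum is full contribution: group total = 6.300 × 572 = 3603.60.
Efficiency loss = 3603.60 − 572 = 3031.60.

3031.60 million dollars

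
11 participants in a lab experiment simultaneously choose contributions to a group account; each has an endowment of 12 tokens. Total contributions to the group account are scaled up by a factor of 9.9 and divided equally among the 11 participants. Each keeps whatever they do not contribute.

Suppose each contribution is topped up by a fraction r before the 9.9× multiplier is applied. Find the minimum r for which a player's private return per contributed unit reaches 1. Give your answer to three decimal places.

With matching at rate r, one contributed unit becomes (1 + r) in the group account and returns 9.9 × (1 + r) / 11 to the contributor.
Setting this equal to 1: 1 + r = 11/9.9 = 1.1111.
So the minimum matching rate is r = 1.1111 − 1 = 0.111.

0.111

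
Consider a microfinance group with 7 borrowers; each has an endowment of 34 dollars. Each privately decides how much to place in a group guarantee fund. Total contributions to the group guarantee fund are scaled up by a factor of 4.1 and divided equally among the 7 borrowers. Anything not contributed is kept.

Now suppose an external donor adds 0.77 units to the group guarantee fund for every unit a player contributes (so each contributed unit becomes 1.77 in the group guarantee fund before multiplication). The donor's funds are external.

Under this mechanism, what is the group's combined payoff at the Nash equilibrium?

1727.17 dollars

With the mechanism, a contributed unit returns 4.1 × 1.77 / 7 = 1.0367 per unit of net cost to the contributor — now above 1 — so contributing fully is weakly dominant for every player.
At the Nash equilibrium everyone contributes 34. Group total payoff = 4.1 × 1.77 × 238 = 1727.17.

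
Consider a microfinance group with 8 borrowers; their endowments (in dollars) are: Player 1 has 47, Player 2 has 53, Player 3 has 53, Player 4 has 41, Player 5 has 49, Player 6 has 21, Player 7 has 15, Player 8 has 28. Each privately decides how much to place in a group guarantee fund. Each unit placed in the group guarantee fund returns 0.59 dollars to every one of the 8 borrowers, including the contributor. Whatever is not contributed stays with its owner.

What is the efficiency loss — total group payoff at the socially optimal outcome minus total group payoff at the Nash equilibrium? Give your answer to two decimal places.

The private return per contributed unit is 0.59 < 1 for everyone, so the Nash equilibrium is zero contribution and the group total is Σ E_j = 47 + 53 + 53 + 41 + 49 + 21 + 15 + 28 = 307.
Each contributed unit returns 4.720 to the group, so the social optimum is full contribution by everyone: group total = 4.720 × 307 = 1449.04.
Efficiency loss = (4.720 − 1) × 307 = 1142.04.

1142.04 dollars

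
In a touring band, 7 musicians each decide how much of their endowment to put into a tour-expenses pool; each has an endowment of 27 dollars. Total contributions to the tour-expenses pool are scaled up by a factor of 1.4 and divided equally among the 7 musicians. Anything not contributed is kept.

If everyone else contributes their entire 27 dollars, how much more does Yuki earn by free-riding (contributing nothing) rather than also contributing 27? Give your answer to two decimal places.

Switching from a contribution of 27 to 0 lets Yuki keep an extra 27 dollars, but lowers the tour-expenses pool by 27, which costs Yuki their own share of that drop: 1.4/7 × 27 = 5.40.
Net gain = 27 − 5.40 = 21.60. The private return per contributed unit (0.2000) is below 1, so free-riding is indeed the best response regardless of what the others do.

21.60 dollars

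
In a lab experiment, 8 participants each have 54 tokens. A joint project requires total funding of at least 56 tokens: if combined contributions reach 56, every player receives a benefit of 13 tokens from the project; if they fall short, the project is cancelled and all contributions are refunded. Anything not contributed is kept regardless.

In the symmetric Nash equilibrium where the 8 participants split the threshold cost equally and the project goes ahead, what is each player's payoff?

60 tokens

Equal share of the threshold: 56/8 = 7.
At this profile no one gains by cutting their contribution: any cut drops the total below 56, the project is cancelled, contributions are refunded, and the deviator ends with 54, which is less than 54 − 7 + 13 = 60. Contributing more than 7 just wastes the excess. So contributing exactly 7 is a best response.
Each player's payoff: 54 − 7 + 13 = 60.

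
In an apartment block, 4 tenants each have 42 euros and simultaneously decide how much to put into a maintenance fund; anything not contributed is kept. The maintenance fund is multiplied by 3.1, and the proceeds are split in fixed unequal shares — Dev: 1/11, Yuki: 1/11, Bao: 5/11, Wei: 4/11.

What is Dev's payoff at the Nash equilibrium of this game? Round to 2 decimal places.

65.67 euros

For player j, contributing a unit is worthwhile iff 3.1 × (j's share) ≥ 1, i.e. iff j's share is at least 0.3226.
The shares above 0.3226 belong to Bao and Wei, contributing 42 each; the remaining 2 contribute 0. Total contributed: 84.
Dev keeps 42 and receives 3.1 × 84 × 1/11 = 23.67 from the maintenance fund, for a payoff of 65.67.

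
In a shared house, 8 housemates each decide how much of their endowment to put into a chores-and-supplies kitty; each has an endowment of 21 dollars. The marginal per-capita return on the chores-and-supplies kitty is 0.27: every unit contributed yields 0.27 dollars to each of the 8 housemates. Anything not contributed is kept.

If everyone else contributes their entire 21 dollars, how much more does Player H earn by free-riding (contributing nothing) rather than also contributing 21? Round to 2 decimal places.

15.33 dollars

Switching from a contribution of 21 to 0 lets Player H keep an extra 21 dollars, but lowers the chores-and-supplies kitty by 21, which costs Player H their own share of that drop: 0.27 × 21 = 5.67.
Net gain = 21 − 5.67 = 15.33. The private return per contributed unit (0.27) is below 1, so free-riding is indeed the best response regardless of what the others do.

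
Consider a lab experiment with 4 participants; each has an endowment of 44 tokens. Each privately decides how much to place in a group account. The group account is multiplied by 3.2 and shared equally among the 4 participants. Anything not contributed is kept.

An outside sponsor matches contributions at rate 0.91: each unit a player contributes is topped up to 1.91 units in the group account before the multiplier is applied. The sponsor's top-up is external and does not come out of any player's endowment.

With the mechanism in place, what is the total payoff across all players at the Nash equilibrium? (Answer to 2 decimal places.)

1075.71 tokens

The effective private return per unit is now 3.2 × 1.91 / 4 = 1.5280 > 1, so every player's dominant strategy flips to full contribution.
So the Nash equilibrium is full contribution by all 4; the group earns 3.2 × 1.91 × 176 = 1075.71.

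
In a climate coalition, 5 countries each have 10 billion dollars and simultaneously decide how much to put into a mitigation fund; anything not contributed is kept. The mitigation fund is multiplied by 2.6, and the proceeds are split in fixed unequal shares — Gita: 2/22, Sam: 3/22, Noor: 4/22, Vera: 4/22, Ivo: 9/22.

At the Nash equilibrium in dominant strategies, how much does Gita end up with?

For player j, contributing a unit is worthwhile iff 2.6 × (j's share) ≥ 1, i.e. iff j's share is at least 0.3846.
Only Ivo (9/22) clears that bar, contributing 10; the remaining 4 contribute 0. Total contributed: 10.
Gita keeps 10 and receives 2.6 × 10 × 2/22 = 2.36 from the mitigation fund, for a payoff of 12.36.

12.36 billion dollars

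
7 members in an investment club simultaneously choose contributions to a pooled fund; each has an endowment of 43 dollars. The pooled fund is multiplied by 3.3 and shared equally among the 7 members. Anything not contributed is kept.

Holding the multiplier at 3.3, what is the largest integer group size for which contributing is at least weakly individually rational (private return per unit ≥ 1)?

3

Private return per unit is 3.3/(group size), which is ≥ 1 whenever the group size is ≤ 3.3.
The largest such integer is 3.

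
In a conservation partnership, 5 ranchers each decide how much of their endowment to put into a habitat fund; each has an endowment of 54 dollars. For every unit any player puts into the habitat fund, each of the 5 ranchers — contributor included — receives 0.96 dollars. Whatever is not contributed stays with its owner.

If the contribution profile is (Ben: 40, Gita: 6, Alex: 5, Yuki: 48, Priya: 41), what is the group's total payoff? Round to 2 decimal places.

Total contributed: 40 + 6 + 5 + 48 + 41 = 140; total kept: 5 × 54 − 140 = 130.
The habitat fund pays out 0.96 × 5 × 140 = 672.00 in aggregate.
Group total = 130 + 672.00 = 802.00.

802.00 dollars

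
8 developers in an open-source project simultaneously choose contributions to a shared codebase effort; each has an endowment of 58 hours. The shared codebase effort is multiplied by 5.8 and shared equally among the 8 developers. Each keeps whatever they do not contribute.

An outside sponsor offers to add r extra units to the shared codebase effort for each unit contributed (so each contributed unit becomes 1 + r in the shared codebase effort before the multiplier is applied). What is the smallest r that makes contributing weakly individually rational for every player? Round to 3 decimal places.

With matching at rate r, one contributed unit becomes (1 + r) in the shared codebase effort and returns 5.8 × (1 + r) / 8 to the contributor.
Setting this equal to 1: 1 + r = 8/5.8 = 1.3793.
So the minimum matching rate is r = 1.3793 − 1 = 0.379.

0.379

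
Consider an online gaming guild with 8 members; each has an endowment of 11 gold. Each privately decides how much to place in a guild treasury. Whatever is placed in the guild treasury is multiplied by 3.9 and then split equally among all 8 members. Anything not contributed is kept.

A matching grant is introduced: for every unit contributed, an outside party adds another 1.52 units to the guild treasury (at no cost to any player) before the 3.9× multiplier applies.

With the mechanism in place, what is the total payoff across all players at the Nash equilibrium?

With the mechanism, a contributed unit returns 3.9 × 2.52 / 8 = 1.2285 per unit of net cost to the contributor — now above 1 — so contributing fully is weakly dominant for every player.
So the Nash equilibrium is full contribution by all 8; the group earns 3.9 × 2.52 × 88 = 864.86.

864.86 gold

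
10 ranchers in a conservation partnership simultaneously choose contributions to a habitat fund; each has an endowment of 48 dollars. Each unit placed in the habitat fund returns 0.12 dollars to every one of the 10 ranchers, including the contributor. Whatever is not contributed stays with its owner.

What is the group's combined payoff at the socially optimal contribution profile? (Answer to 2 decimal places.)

576.00 dollars

Each contributed unit returns 1.200 to the group as a whole (0.12 to each of 10 players), which exceeds 1, so the social optimum is full contribution: group total = 1.200 × 480 = 576.00.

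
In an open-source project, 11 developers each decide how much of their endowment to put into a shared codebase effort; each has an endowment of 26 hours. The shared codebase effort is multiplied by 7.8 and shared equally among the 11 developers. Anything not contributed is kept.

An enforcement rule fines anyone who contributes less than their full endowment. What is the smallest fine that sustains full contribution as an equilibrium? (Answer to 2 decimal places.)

7.56 hours

Given the others contribute fully, the best deviation is to contribute 0 (any partial contribution still incurs the fine and gives up units whose private return 0.7091 is below 1).
Deviating from 26 to 0 saves 26 hours but forfeits the deviator's share of the drop in the shared codebase effort: 7.8/11 × 26 = 18.44.
So the deviation gain is 26 − 18.44 = 7.56, and the fine must be at least 7.56 hours to wipe it out.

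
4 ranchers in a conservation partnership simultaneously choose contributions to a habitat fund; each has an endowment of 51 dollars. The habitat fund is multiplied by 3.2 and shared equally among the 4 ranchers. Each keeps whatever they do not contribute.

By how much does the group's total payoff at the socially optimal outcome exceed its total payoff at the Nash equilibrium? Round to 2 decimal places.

448.80 dollars

Each contributed unit returns 3.2/4 = 0.8000 to its contributor — below 1 — so contributing 0 is dominant for every player. At the Nash equilibrium everyone keeps their 51, and the group total is 4 × 51 = 204.
Each contributed unit returns 3.200 to the group as a whole (0.8000 to each of 4 players), which exceeds 1, so the social optimum is full contribution: group total = 3.200 × 204 = 652.80.
Efficiency loss = 652.80 − 204 = 448.80.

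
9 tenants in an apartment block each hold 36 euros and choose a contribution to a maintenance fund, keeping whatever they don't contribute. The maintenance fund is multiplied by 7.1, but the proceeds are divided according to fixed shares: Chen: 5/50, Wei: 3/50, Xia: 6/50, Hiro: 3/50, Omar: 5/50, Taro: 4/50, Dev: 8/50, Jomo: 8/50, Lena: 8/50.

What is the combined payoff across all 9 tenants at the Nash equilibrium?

982.80 euros

A player with share s gets back 7.1·s per unit contributed, so full contribution is dominant for anyone with s > 1/7.1 = 0.1408 and zero contribution is dominant for anyone below.
The shares above 0.1408 belong to Dev, Jomo and Lena, contributing 36 each; the remaining 6 contribute 0. Total contributed: 108.
The maintenance fund pays out 7.1 × 108 = 766.80 in total (split across the unequal shares, but the aggregate is all that matters for the group sum).
The 6 free-riders keep 36 each, adding 216. Group total = 216 + 766.80 = 982.80.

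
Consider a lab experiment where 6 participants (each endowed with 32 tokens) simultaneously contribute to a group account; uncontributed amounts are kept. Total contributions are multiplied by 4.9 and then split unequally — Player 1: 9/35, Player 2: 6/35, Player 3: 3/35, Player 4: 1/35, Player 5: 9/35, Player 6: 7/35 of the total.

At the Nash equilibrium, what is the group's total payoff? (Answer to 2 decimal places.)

A player with share s gets back 4.9·s per unit contributed, so full contribution is dominant for anyone with s > 1/4.9 = 0.2041 and zero contribution is dominant for anyone below.
The shares above 0.2041 belong to Player 1 and Player 5, contributing 32 each; the remaining 4 contribute 0. Total contributed: 64.
The group account pays out 4.9 × 64 = 313.60 in total (split across the unequal shares, but the aggregate is all that matters for the group sum).
The 4 free-riders keep 32 each, adding 128. Group total = 128 + 313.60 = 441.60.

441.60 tokens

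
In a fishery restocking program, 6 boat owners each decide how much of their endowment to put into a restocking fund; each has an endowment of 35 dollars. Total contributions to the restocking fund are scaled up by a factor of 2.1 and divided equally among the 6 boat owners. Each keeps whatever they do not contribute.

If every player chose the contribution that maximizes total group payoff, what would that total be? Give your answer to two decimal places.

441.00 dollars

Each contributed unit returns 2.100 to the group as a whole (0.3500 to each of 6 players), which exceeds 1, so the social optimum is full contribution: group total = 2.100 × 210 = 441.00.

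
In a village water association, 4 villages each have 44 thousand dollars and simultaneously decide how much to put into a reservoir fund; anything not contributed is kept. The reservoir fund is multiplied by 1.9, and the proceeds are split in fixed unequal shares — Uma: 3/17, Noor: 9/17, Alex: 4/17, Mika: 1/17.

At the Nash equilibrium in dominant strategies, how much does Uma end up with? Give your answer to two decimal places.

For player j, contributing a unit is worthwhile iff 1.9 × (j's share) ≥ 1, i.e. iff j's share is at least 0.5263.
The only share above 0.5263 is Noor's 9/17, contributing 44; the remaining 3 contribute 0. Total contributed: 44.
Uma keeps 44 and receives 1.9 × 44 × 3/17 = 14.75 from the reservoir fund, for a payoff of 58.75.

58.75 thousand dollars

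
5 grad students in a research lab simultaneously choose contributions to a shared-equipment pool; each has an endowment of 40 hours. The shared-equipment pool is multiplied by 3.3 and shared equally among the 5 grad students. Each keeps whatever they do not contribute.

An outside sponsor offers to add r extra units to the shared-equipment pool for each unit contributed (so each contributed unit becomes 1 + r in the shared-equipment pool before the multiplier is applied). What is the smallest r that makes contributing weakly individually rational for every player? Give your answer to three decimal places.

0.515

With matching at rate r, one contributed unit becomes (1 + r) in the shared-equipment pool and returns 3.3 × (1 + r) / 5 to the contributor.
Setting this equal to 1: 1 + r = 5/3.3 = 1.5152.
So the minimum matching rate is r = 1.5152 − 1 = 0.515.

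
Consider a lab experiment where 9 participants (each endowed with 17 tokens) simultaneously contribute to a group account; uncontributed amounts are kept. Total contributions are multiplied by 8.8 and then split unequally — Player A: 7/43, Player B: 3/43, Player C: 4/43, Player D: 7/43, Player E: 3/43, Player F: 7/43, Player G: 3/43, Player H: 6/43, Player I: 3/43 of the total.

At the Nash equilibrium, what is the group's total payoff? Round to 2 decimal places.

683.40 tokens

A player with share s gets back 8.8·s per unit contributed, so full contribution is dominant for anyone with s > 1/8.8 = 0.1136 and zero contribution is dominant for anyone below.
Player A, Player D, Player F and Player H are above the threshold, contributing 17 each; the remaining 5 contribute 0. Total contributed: 68.
The group account pays out 8.8 × 68 = 598.40 in total (split across the unequal shares, but the aggregate is all that matters for the group sum).
The 5 free-riders keep 17 each, adding 85. Group total = 85 + 598.40 = 683.40.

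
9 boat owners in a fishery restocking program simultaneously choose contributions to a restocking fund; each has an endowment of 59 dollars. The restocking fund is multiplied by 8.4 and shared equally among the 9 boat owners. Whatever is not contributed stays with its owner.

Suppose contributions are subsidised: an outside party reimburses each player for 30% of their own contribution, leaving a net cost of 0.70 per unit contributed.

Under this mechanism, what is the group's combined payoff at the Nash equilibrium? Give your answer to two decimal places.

4619.70 dollars

With the mechanism, a contributed unit returns (8.4/9) / 0.70 = 1.3333 per unit of net cost to the contributor — now above 1 — so contributing fully is weakly dominant for every player.
At the Nash equilibrium everyone contributes 59. Group total payoff = 9 × (59 × 0.30 + 8.4 × 59) = 4619.70.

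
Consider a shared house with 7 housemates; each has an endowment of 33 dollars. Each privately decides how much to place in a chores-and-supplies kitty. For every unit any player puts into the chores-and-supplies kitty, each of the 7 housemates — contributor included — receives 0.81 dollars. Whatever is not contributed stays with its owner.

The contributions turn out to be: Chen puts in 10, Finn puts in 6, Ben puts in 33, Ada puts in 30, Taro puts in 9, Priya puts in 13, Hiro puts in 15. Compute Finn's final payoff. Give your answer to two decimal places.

Total contributed: 10 + 6 + 33 + 30 + 9 + 13 + 15 = 116.
Each receives 0.81 × 116 = 93.96 from the chores-and-supplies kitty.
Finn keeps 33 − 6 = 27, so Finn's payoff is 27 + 93.96 = 120.96.

120.96 dollars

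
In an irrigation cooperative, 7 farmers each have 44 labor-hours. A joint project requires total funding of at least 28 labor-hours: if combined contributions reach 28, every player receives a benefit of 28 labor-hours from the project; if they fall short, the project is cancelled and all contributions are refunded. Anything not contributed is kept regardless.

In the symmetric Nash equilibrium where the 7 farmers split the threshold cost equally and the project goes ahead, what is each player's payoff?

68 labor-hours

Equal share of the threshold: 28/7 = 4.
At this profile no one gains by cutting their contribution: any cut drops the total below 28, the project is cancelled, contributions are refunded, and the deviator ends with 44, which is less than 44 − 4 + 28 = 68. Contributing more than 4 just wastes the excess. So contributing exactly 4 is a best response.
Each player's payoff: 44 − 4 + 28 = 68.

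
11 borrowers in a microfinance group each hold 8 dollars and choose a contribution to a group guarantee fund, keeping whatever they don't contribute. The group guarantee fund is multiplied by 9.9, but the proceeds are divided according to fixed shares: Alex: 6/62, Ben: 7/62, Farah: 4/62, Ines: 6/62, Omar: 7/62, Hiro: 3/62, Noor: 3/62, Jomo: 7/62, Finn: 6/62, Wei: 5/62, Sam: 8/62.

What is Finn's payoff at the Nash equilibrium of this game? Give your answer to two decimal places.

38.66 dollars

Each unit j contributes comes back to j as 9.9 × (j's share), so j prefers to contribute only if that share exceeds 1/9.9 = 0.1010; otherwise keeping the unit dominates.
Ben, Omar, Jomo and Sam are above the threshold, contributing 8 each; the remaining 7 contribute 0. Total contributed: 32.
Finn keeps 8 and receives 9.9 × 32 × 6/62 = 30.66 from the group guarantee fund, for a payoff of 38.66.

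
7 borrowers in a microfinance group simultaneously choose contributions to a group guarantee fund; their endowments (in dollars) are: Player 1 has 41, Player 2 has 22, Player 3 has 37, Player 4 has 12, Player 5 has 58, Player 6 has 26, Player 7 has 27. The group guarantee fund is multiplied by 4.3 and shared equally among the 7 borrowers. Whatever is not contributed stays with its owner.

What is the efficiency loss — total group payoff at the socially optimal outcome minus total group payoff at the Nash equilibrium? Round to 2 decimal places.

The private return per contributed unit is 4.3/7 = 0.6143 < 1 for every player regardless of endowment, so the Nash equilibrium is zero contribution and the group total is Σ E_j = 41 + 22 + 37 + 12 + 58 + 26 + 27 = 223.
Each contributed unit returns 4.300 to the group, so the social optimum is full contribution by everyone: group total = 4.300 × 223 = 958.90.
Efficiency loss = (4.300 − 1) × 223 = 735.90.

735.90 dollars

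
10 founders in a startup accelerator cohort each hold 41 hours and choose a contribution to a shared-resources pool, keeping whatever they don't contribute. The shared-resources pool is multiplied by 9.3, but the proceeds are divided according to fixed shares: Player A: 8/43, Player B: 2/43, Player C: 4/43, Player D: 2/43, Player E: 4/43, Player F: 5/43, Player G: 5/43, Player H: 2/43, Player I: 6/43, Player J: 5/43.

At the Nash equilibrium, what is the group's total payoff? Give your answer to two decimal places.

2111.50 hours

A player with share s gets back 9.3·s per unit contributed, so full contribution is dominant for anyone with s > 1/9.3 = 0.1075 and zero contribution is dominant for anyone below.
Player A, Player F, Player G, Player I and Player J are above the threshold, contributing 41 each; the remaining 5 contribute 0. Total contributed: 205.
The shared-resources pool pays out 9.3 × 205 = 1906.50 in total (split across the unequal shares, but the aggregate is all that matters for the group sum).
The 5 free-riders keep 41 each, adding 205. Group total = 205 + 1906.50 = 2111.50.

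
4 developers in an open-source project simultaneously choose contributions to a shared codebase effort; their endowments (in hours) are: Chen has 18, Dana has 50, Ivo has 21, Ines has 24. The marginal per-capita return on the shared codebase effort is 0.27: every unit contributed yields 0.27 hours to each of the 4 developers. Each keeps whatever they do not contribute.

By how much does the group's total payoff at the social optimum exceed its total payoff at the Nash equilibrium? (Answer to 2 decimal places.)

9.04 hours

The private return per contributed unit is 0.27 < 1 for everyone, so the Nash equilibrium is zero contribution and the group total is Σ E_j = 18 + 50 + 21 + 24 = 113.
Each contributed unit returns 1.080 to the group, so the social optimum is full contribution by everyone: group total = 1.080 × 113 = 122.04.
Efficiency loss = (1.080 − 1) × 113 = 9.04.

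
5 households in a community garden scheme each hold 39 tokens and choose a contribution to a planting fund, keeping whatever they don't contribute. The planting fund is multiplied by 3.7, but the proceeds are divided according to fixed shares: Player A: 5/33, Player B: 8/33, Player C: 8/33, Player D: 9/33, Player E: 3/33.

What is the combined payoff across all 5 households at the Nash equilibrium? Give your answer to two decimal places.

300.30 tokens

A player with share s gets back 3.7·s per unit contributed, so full contribution is dominant for anyone with s > 1/3.7 = 0.2703 and zero contribution is dominant for anyone below.
Player D alone (share 9/33) is above the threshold, contributing 39; the remaining 4 contribute 0. Total contributed: 39.
The planting fund pays out 3.7 × 39 = 144.30 in total (split across the unequal shares, but the aggregate is all that matters for the group sum).
The 4 free-riders keep 39 each, adding 156. Group total = 156 + 144.30 = 300.30.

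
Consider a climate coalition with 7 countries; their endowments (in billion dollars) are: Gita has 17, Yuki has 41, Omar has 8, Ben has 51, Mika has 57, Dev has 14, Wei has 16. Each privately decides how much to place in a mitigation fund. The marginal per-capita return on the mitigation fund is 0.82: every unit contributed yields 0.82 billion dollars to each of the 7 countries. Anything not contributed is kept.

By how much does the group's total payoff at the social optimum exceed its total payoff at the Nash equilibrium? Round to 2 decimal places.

966.96 billion dollars

The private return per contributed unit is 0.82 < 1 for everyone, so the Nash equilibrium is zero contribution and the group total is Σ E_j = 17 + 41 + 8 + 51 + 57 + 14 + 16 = 204.
Each contributed unit returns 5.740 to the group, so the social optimum is full contribution by everyone: group total = 5.740 × 204 = 1170.96.
Efficiency loss = (5.740 − 1) × 204 = 966.96.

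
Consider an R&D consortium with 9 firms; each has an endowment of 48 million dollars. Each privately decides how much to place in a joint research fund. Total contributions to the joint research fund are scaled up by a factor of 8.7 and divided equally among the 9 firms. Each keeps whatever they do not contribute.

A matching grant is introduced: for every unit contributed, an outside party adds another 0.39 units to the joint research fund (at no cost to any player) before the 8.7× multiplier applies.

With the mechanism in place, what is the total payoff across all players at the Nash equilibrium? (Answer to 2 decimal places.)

5224.18 million dollars

Under the mechanism each unit contributed yields 8.7 × 1.39 / 9 = 1.3437 back to its contributor per unit of net cost, which exceeds 1, making full contribution the dominant choice for everyone.
At the Nash equilibrium everyone contributes 48. Group total payoff = 8.7 × 1.39 × 432 = 5224.18.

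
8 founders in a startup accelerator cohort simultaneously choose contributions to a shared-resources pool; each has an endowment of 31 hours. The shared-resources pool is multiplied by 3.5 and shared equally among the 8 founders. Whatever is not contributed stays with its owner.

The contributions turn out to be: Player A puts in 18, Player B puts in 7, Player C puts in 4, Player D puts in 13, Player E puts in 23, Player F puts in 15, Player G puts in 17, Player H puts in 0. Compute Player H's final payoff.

73.44 hours

Total contributed: 18 + 7 + 4 + 13 + 23 + 15 + 17 + 0 = 97.
Each receives 3.5 × 97 / 8 = 42.44 from the shared-resources pool.
Player H keeps 31 − 0 = 31, so Player H's payoff is 31 + 42.44 = 73.44.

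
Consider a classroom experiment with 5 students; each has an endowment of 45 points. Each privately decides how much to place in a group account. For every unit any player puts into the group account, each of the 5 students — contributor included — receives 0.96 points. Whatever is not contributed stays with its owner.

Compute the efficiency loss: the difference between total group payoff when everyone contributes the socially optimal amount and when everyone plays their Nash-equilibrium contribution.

The private return per contributed unit is 0.96 < 1, so contributing 0 is dominant for every player. At the Nash equilibrium everyone keeps their 45, and the group total is 5 × 45 = 225.
Each contributed unit returns 4.800 to the group as a whole (0.96 to each of 5 players), which exceeds 1, so the social optimum is full contribution: group total = 4.800 × 225 = 1080.00.
Efficiency loss = 1080.00 − 225 = 855.00.

855.00 points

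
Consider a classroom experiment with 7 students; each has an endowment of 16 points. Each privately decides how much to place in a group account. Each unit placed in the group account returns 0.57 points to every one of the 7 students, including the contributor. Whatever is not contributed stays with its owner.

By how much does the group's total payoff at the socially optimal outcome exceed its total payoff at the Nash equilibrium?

The private return per contributed unit is 0.57 < 1, so contributing 0 is dominant for every player. At the Nash equilibrium everyone keeps their 16, and the group total is 7 × 16 = 112.
Each contributed unit returns 3.990 to the group as a whole (0.57 to each of 7 players), which exceeds 1, so the social optimum is full contribution: group total = 3.990 × 112 = 446.88.
Efficiency loss = 446.88 − 112 = 334.88.

334.88 points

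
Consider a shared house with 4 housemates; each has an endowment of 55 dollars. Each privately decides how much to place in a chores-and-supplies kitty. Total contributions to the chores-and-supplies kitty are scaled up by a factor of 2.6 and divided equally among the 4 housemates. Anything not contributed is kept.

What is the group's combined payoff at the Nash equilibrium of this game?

220.00 dollars

Each contributed unit returns 2.6/4 = 0.6500 to its contributor — below 1 — so contributing 0 is dominant for every player. At the Nash equilibrium everyone keeps their 55, and the group total is 4 × 55 = 220.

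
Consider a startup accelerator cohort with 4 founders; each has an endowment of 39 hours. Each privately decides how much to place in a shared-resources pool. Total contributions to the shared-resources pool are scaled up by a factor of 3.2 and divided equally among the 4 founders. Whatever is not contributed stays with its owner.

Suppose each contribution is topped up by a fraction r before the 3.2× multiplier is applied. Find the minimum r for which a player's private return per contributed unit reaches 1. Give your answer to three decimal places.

0.250

With matching at rate r, one contributed unit becomes (1 + r) in the shared-resources pool and returns 3.2 × (1 + r) / 4 to the contributor.
Setting this equal to 1: 1 + r = 4/3.2 = 1.2500.
So the minimum matching rate is r = 1.2500 − 1 = 0.250.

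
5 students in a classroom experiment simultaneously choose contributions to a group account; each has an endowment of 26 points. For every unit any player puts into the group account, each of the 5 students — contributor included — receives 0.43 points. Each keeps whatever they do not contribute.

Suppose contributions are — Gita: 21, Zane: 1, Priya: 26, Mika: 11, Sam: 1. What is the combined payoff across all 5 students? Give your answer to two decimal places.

199.00 points

Total contributed: 21 + 1 + 26 + 11 + 1 = 60; total kept: 5 × 26 − 60 = 70.
The group account pays out 0.43 × 5 × 60 = 129.00 in aggregate.
Group total = 70 + 129.00 = 199.00.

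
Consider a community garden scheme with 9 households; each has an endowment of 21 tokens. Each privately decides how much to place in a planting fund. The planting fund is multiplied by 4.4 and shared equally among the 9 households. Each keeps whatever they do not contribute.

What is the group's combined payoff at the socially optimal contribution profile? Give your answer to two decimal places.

831.60 tokens

Each contributed unit returns 4.400 to the group as a whole (0.4889 to each of 9 players), which exceeds 1, so the social optimum is full contribution: group total = 4.400 × 189 = 831.60.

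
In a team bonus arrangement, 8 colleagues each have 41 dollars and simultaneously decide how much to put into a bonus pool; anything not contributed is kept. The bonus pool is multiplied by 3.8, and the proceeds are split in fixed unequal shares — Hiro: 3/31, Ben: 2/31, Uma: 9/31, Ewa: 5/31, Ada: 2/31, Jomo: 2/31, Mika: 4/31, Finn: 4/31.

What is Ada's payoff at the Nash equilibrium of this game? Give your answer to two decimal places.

For player j, contributing a unit is worthwhile iff 3.8 × (j's share) ≥ 1, i.e. iff j's share is at least 0.2632.
Uma alone (share 9/31) is above the threshold, contributing 41; the remaining 7 contribute 0. Total contributed: 41.
Ada keeps 41 and receives 3.8 × 41 × 2/31 = 10.05 from the bonus pool, for a payoff of 51.05.

51.05 dollars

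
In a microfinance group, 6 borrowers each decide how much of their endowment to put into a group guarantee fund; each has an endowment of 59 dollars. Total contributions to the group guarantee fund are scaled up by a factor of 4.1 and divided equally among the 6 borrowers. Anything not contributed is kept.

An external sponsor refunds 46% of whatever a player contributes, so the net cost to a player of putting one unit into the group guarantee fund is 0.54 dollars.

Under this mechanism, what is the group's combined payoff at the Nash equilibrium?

1614.24 dollars

With the mechanism, a contributed unit returns (4.1/6) / 0.54 = 1.2654 per unit of net cost to the contributor — now above 1 — so contributing fully is weakly dominant for every player.
At the Nash equilibrium everyone contributes 59. Group total payoff = 6 × (59 × 0.46 + 4.1 × 59) = 1614.24.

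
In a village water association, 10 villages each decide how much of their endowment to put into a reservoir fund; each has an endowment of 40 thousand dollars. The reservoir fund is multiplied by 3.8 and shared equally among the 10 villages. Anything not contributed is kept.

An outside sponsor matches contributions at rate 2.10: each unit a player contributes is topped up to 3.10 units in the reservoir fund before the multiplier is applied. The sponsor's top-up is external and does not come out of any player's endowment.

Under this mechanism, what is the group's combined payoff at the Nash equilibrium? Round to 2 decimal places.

4712.00 thousand dollars

Under the mechanism each unit contributed yields 3.8 × 3.10 / 10 = 1.1780 back to its contributor per unit of net cost, which exceeds 1, making full contribution the dominant choice for everyone.
So the Nash equilibrium is full contribution by all 10; the group earns 3.8 × 3.10 × 400 = 4712.00.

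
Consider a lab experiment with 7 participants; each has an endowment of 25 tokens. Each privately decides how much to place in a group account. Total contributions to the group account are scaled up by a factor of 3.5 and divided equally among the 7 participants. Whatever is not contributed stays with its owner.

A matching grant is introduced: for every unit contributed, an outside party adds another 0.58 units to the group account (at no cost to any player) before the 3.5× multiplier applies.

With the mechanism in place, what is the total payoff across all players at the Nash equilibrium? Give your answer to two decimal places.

175.00 tokens

Even with the mechanism, each unit contributed returns only 3.5 × 1.58 / 7 = 0.7900 per unit of net cost, so contributing nothing is still dominant.
At the Nash equilibrium no one contributes; group total payoff = 7 × 25 = 175.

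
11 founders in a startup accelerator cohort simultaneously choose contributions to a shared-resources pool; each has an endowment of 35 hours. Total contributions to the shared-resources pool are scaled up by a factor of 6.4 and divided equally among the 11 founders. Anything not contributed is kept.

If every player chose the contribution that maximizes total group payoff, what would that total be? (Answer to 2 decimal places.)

2464.00 hours

Each contributed unit returns 6.400 to the group as a whole (0.5818 to each of 11 players), which exceeds 1, so the social optimum is full contribution: group total = 6.400 × 385 = 2464.00.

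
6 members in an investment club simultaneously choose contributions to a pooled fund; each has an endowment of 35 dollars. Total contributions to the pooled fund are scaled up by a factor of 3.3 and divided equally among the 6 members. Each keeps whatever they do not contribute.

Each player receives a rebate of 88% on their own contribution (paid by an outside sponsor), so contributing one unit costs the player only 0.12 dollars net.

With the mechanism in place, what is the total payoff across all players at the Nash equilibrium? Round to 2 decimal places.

With the mechanism, a contributed unit returns (3.3/6) / 0.12 = 4.5833 per unit of net cost to the contributor — now above 1 — so contributing fully is weakly dominant for every player.
So the Nash equilibrium is full contribution by all 6; the group earns 6 × (35 × 0.88 + 3.3 × 35) = 877.80.

877.80 dollars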